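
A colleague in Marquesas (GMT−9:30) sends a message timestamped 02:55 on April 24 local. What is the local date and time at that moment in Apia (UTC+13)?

Apia is 22:30 ahead of Marquesas.
Shift by the zone difference: 02:55 + 22:30 = 01:25 on Apr 25 in Apia.

01:25 on Apr 25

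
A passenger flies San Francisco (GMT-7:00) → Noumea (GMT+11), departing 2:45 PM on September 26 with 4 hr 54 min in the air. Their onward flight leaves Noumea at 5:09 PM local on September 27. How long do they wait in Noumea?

3 hours 30 minutes

Convert departure to UTC: 2:45 PM + 7:00 = 9:45 PM UTC on Sep 26.
Add 4 hours 54 minutes flight time → 2:39 AM UTC (Sep 27).
Noumea is UTC+11:00, so local arrival = 2:39 AM + 11:00 = 1:39 PM on Sep 27.
Layover = 5:09 PM − 1:39 PM = 3 hours 30 minutes.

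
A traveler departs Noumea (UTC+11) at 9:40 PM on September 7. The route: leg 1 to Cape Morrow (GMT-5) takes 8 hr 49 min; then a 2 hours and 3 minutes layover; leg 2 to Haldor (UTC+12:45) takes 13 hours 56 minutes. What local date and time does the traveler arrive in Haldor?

12:13 AM on Sep 9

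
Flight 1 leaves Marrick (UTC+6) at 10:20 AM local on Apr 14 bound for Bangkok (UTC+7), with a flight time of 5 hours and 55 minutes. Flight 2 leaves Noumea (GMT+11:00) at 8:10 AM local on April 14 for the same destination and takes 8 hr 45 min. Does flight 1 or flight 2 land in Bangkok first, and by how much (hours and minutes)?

the second, by 4 hours 20 minutes

Flight 1 in UTC: 10:20 AM − 6:00 = 4:20 AM on Apr 14.
+5 hours 55 minutes → arrive 10:15 AM UTC on Apr 14.
Flight 2 in UTC: 8:10 AM − 11:00 = 9:10 PM on Apr 13.
+8 hours 45 minutes → arrive 5:55 AM UTC on Apr 14.
Flight 2 lands earlier by 4 hours 20 minutes.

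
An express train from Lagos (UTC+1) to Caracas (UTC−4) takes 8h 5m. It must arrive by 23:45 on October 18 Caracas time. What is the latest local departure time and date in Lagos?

20:40 on Oct 18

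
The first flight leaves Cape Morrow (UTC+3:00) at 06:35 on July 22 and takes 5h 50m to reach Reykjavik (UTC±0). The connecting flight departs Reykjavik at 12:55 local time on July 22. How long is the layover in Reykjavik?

3 hours 30 minutes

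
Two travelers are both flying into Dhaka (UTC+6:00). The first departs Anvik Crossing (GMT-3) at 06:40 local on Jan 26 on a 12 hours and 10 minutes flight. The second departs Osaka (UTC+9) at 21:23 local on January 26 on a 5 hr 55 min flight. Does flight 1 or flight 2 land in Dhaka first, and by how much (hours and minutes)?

the second, by 3 hours 32 minutes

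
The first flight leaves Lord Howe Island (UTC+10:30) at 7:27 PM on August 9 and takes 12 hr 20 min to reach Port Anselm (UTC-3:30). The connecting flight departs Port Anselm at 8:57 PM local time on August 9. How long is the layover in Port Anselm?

3 hours 10 minutes

Convert departure to UTC: 7:27 PM − 10:30 = 8:57 AM UTC on Aug 9.
Add 12 hours and 20 minutes flight time → 9:17 PM UTC.
Port Anselm is UTC−3:30, so local arrival = 9:17 PM − 3:30 = 5:47 PM on Aug 9.
Layover = 8:57 PM − 5:47 PM = 3 hours 10 minutes.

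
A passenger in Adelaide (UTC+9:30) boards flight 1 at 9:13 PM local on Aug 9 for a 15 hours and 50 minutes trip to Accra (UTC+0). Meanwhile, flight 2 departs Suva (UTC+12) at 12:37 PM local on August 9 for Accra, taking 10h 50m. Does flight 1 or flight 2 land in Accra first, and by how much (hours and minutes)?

Flight 1 in UTC: 9:13 PM − 9:30 = 11:43 AM on Aug 9.
+15 hours 50 minutes → arrive 3:33 AM UTC on Aug 10.
Flight 2 in UTC: 12:37 PM − 12:00 = 12:37 AM on Aug 9.
+10 hours 50 minutes → arrive 11:27 AM UTC on Aug 9.
Flight 2 lands earlier by 16 hours 6 minutes.

the second, by 16 hours 6 minutes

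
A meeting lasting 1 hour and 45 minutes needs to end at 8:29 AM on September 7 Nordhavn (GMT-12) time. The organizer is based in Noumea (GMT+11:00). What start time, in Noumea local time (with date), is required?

5:44 AM on September 8

Target end time in UTC: 8:29 AM + 12:00 = 8:29 PM on Sep 7.
Subtract 1 hour and 45 minutes → start 6:44 PM UTC on Sep 7.
Noumea is UTC+11:00: 6:44 PM + 11:00 = 5:44 AM on Sep 8.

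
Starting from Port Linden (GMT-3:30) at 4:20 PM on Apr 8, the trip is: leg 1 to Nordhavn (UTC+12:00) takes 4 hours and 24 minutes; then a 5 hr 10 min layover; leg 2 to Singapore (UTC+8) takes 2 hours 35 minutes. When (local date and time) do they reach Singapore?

3:59 PM on Apr 9

Convert departure to UTC: 4:20 PM + 3:30 = 7:50 PM UTC on Apr 8.
Add 4 hours and 24 minutes leg 1 → 12:14 AM UTC (Apr 9).
Add 5 hours and 10 minutes layover in Nordhavn → 5:24 AM UTC.
Add 2 hours 35 minutes leg 2 → 7:59 AM UTC.
Singapore is UTC+8:00, so local arrival = 7:59 AM + 8:00 = 3:59 PM on Apr 9.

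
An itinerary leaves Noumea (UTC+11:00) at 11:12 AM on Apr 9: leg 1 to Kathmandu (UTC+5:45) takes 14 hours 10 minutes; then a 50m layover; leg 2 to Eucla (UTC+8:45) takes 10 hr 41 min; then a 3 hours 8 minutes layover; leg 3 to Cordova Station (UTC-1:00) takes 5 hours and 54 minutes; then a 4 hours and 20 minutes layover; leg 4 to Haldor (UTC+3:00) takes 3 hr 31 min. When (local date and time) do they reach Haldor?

9:46 PM on April 10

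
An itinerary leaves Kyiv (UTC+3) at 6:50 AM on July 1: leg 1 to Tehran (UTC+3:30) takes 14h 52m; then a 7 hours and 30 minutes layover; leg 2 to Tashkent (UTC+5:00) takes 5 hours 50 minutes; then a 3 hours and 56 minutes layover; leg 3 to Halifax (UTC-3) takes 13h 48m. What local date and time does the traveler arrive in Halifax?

10:46 PM on July 2

Convert departure to UTC: 6:50 AM − 3:00 = 3:50 AM UTC on Jul 1.
Add 14 hours and 52 minutes leg 1 → 6:42 PM UTC.
Add 7 hours 30 minutes layover in Tehran → 2:12 AM UTC (Jul 2).
Add 5 hours and 50 minutes leg 2 → 8:02 AM UTC.
Add 3 hours and 56 minutes layover in Tashkent → 11:58 AM UTC.
Add 13 hours and 48 minutes leg 3 → 1:46 AM UTC (Jul 3).
Halifax is UTC−3:00, so local arrival = 1:46 AM − 3:00 = 10:46 PM on Jul 2.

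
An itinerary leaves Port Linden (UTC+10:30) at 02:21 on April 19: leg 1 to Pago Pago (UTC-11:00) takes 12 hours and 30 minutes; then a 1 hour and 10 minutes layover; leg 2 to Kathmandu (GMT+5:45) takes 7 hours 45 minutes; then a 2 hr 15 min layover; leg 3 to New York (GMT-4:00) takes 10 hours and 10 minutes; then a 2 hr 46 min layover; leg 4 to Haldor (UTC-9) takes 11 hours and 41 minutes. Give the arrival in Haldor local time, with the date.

07:08 on April 20

Convert departure to UTC: 02:21 − 10:30 = 15:51 UTC on Apr 18.
Add 12 hours 30 minutes leg 1 → 04:21 UTC (Apr 19).
Add 1 hour 10 minutes layover in Pago Pago → 05:31 UTC.
Add 7 hours 45 minutes leg 2 → 13:16 UTC.
Add 2 hours 15 minutes layover in Kathmandu → 15:31 UTC.
Add 10 hours and 10 minutes leg 3 → 01:41 UTC (Apr 20).
Add 2 hours and 46 minutes layover in New York → 04:27 UTC.
Add 11 hours and 41 minutes leg 4 → 16:08 UTC.
Haldor is UTC−9:00, so local arrival = 16:08 − 9:00 = 07:08 on Apr 20.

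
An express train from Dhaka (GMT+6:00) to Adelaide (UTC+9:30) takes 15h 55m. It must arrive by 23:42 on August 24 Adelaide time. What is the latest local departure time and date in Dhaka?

Target arrival in UTC: 23:42 − 9:30 = 14:12 on Aug 24.
Subtract 15 hours and 55 minutes → departure 22:17 UTC on Aug 23.
Dhaka is UTC+6:00: 22:17 + 6:00 = 04:17 on Aug 24.

04:17 on Aug 24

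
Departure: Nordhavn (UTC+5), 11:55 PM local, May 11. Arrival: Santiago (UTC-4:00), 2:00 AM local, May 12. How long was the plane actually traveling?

Departure in UTC: 11:55 PM − 5:00 = 6:55 PM on May 11.
Arrival in UTC: 2:00 AM + 4:00 = 6:00 AM on May 12.
Elapsed = 6:00 AM − 6:55 PM (+1 day) = 11 hours 5 minutes.

11 hours 5 minutes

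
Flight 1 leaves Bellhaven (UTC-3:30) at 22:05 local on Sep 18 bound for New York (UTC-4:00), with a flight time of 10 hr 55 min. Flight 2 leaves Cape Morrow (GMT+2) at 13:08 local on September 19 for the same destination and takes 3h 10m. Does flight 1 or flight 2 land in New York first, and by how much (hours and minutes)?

the first, by 1 hour 48 minutes

Flight 1 in UTC: 22:05 + 3:30 = 01:35 on Sep 19.
+10 hours 55 minutes → arrive 12:30 UTC on Sep 19.
Flight 2 in UTC: 13:08 − 2:00 = 11:08 on Sep 19.
+3 hours 10 minutes → arrive 14:18 UTC on Sep 19.
Flight 1 lands earlier by 1 hour 48 minutes.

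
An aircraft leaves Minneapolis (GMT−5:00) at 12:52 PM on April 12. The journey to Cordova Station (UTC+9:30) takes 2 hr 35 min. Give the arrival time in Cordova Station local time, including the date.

Cordova Station is 14:30 ahead of Minneapolis.
After 2 hours and 35 minutes it is 3:27 PM in Minneapolis.
Shift by the zone difference: 3:27 PM + 14:30 = 5:57 AM on Apr 13 in Cordova Station.

5:57 AM on April 13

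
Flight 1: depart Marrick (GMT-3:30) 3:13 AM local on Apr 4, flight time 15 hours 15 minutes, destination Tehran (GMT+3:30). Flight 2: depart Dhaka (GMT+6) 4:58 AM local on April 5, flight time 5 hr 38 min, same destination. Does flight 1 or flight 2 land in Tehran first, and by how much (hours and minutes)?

the first, by 6 hours 38 minutes

Flight 1 in UTC: 3:13 AM + 3:30 = 6:43 AM on Apr 4.
+15 hours and 15 minutes → arrive 9:58 PM UTC on Apr 4.
Flight 2 in UTC: 4:58 AM − 6:00 = 10:58 PM on Apr 4.
+5 hours and 38 minutes → arrive 4:36 AM UTC on Apr 5.
Flight 1 lands earlier by 6 hours 38 minutes.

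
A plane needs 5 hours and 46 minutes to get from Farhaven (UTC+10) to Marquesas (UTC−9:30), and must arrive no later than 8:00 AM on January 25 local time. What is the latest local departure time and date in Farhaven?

Target arrival in UTC: 8:00 AM + 9:30 = 5:30 PM on Jan 25.
Subtract 5 hours 46 minutes → departure 11:44 AM UTC on Jan 25.
Farhaven is UTC+10:00: 11:44 AM + 10:00 = 9:44 PM on Jan 25.

9:44 PM on January 25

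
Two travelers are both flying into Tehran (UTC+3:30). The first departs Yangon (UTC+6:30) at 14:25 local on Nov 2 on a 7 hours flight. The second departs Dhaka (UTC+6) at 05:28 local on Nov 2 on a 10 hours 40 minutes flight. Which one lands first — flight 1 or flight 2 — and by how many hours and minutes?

Flight 1 in UTC: 14:25 − 6:30 = 07:55 on Nov 2.
+7 hours → arrive 14:55 UTC on Nov 2.
Flight 2 in UTC: 05:28 − 6:00 = 23:28 on Nov 1.
+10 hours and 40 minutes → arrive 10:08 UTC on Nov 2.
Flight 2 lands earlier by 4 hours 47 minutes.

the second, by 4 hours 47 minutes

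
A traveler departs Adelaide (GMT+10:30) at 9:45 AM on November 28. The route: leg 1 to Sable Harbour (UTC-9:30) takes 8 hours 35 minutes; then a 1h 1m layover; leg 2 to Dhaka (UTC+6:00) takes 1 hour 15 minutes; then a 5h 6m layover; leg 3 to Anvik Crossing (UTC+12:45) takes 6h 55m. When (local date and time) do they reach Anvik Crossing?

Convert departure to UTC: 9:45 AM − 10:30 = 11:15 PM UTC on Nov 27.
Add 8 hours 35 minutes leg 1 → 7:50 AM UTC (Nov 28).
Add 1 hour 1 minute layover in Sable Harbour → 8:51 AM UTC.
Add 1 hour 15 minutes leg 2 → 10:06 AM UTC.
Add 5 hours 6 minutes layover in Dhaka → 3:12 PM UTC.
Add 6 hours 55 minutes leg 3 → 10:07 PM UTC.
Anvik Crossing is UTC+12:45, so local arrival = 10:07 PM + 12:45 = 10:52 AM on Nov 29.

10:52 AM on November 29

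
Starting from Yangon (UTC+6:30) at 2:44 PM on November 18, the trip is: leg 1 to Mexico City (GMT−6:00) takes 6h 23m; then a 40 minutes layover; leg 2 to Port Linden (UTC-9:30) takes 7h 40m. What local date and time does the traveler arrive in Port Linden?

Convert departure to UTC: 2:44 PM − 6:30 = 8:14 AM UTC on Nov 18.
Add 6 hours and 23 minutes leg 1 → 2:37 PM UTC.
Add 40 minutes layover in Mexico City → 3:17 PM UTC.
Add 7 hours 40 minutes leg 2 → 10:57 PM UTC.
Port Linden is UTC−9:30, so local arrival = 10:57 PM − 9:30 = 1:27 PM on Nov 18.

1:27 PM on Nov 18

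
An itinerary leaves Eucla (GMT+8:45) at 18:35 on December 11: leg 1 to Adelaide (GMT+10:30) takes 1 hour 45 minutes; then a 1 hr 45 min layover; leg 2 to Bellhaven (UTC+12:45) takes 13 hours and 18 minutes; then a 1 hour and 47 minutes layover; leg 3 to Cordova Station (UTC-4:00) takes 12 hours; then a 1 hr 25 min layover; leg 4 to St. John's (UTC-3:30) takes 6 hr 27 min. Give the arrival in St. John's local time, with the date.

Convert departure to UTC: 18:35 − 8:45 = 09:50 UTC on Dec 11.
Add 1 hour 45 minutes leg 1 → 11:35 UTC.
Add 1 hour 45 minutes layover in Adelaide → 13:20 UTC.
Add 13 hours and 18 minutes leg 2 → 02:38 UTC (Dec 12).
Add 1 hour and 47 minutes layover in Bellhaven → 04:25 UTC.
Add 12 hours leg 3 → 16:25 UTC.
Add 1 hour and 25 minutes layover in Cordova Station → 17:50 UTC.
Add 6 hours and 27 minutes leg 4 → 00:17 UTC (Dec 13).
St. John's is UTC−3:30, so local arrival = 00:17 − 3:30 = 20:47 on Dec 12.

20:47 on December 12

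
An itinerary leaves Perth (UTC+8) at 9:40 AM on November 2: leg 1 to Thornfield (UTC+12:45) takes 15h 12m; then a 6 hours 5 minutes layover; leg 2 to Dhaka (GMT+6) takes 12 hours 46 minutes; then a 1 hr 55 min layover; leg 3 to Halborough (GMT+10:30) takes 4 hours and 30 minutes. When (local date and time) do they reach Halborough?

Convert departure to UTC: 9:40 AM − 8:00 = 1:40 AM UTC on Nov 2.
Add 15 hours and 12 minutes leg 1 → 4:52 PM UTC.
Add 6 hours 5 minutes layover in Thornfield → 10:57 PM UTC.
Add 12 hours and 46 minutes leg 2 → 11:43 AM UTC (Nov 3).
Add 1 hour and 55 minutes layover in Dhaka → 1:38 PM UTC.
Add 4 hours 30 minutes leg 3 → 6:08 PM UTC.
Halborough is UTC+10:30, so local arrival = 6:08 PM + 10:30 = 4:38 AM on Nov 4.

4:38 AM on November 4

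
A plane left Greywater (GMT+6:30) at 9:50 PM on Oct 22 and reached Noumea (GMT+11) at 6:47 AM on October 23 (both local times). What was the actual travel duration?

Departure in UTC: 9:50 PM − 6:30 = 3:20 PM on Oct 22.
Arrival in UTC: 6:47 AM − 11:00 = 7:47 PM on Oct 22.
Elapsed = 7:47 PM − 3:20 PM = 4 hours 27 minutes.

4 hours 27 minutes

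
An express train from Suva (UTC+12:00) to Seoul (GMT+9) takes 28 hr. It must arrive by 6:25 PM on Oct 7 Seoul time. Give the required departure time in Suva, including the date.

Target arrival in UTC: 6:25 PM − 9:00 = 9:25 AM on Oct 7.
Subtract 28 hours → departure 5:25 AM UTC on Oct 6.
Suva is UTC+12:00: 5:25 AM + 12:00 = 5:25 PM on Oct 6.

5:25 PM on Oct 6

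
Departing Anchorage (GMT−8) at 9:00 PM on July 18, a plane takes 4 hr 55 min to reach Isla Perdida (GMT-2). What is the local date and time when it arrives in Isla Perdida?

7:55 AM on July 19

Convert departure to UTC: 9:00 PM + 8:00 = 5:00 AM UTC on Jul 19.
Add 4 hours and 55 minutes travel time → 9:55 AM UTC.
Isla Perdida is UTC−2:00, so local arrival = 9:55 AM − 2:00 = 7:55 AM on Jul 19.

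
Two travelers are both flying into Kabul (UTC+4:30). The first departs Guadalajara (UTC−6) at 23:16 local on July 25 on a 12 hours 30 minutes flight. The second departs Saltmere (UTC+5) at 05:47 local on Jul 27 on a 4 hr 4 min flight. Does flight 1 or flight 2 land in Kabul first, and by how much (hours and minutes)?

the first, by 11 hours 5 minutes

Flight 1 in UTC: 23:16 + 6:00 = 05:16 on Jul 26.
+12 hours and 30 minutes → arrive 17:46 UTC on Jul 26.
Flight 2 in UTC: 05:47 − 5:00 = 00:47 on Jul 27.
+4 hours 4 minutes → arrive 04:51 UTC on Jul 27.
Flight 1 lands earlier by 11 hours 5 minutes.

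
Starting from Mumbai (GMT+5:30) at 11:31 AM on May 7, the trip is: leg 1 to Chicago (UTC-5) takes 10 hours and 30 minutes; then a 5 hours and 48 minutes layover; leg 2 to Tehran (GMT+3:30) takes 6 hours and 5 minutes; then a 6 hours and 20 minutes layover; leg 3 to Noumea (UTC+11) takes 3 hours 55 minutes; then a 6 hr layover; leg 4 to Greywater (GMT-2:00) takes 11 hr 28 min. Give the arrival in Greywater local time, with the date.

6:07 AM on May 9

Convert departure to UTC: 11:31 AM − 5:30 = 6:01 AM UTC on May 7.
Add 10 hours and 30 minutes leg 1 → 4:31 PM UTC.
Add 5 hours 48 minutes layover in Chicago → 10:19 PM UTC.
Add 6 hours 5 minutes leg 2 → 4:24 AM UTC (May 8).
Add 6 hours and 20 minutes layover in Tehran → 10:44 AM UTC.
Add 3 hours 55 minutes leg 3 → 2:39 PM UTC.
Add 6 hours layover in Noumea → 8:39 PM UTC.
Add 11 hours and 28 minutes leg 4 → 8:07 AM UTC (May 9).
Greywater is UTC−2:00, so local arrival = 8:07 AM − 2:00 = 6:07 AM on May 9.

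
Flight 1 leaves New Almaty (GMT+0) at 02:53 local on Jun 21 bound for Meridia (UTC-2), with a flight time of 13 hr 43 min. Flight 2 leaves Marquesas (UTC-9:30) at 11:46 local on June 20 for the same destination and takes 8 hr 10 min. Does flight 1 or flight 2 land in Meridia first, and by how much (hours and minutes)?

the second, by 11 hours 10 minutes

Flight 1 departs at 02:53 UTC (Jun 21).
+13 hours 43 minutes → arrive 16:36 UTC on Jun 21.
Flight 2 in UTC: 11:46 + 9:30 = 21:16 on Jun 20.
+8 hours and 10 minutes → arrive 05:26 UTC on Jun 21.
Flight 2 lands earlier by 11 hours 10 minutes.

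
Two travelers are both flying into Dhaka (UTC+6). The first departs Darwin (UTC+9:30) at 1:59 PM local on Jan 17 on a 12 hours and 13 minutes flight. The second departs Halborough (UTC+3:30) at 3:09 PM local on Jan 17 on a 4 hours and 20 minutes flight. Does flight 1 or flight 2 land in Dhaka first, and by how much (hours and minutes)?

Flight 1 in UTC: 1:59 PM − 9:30 = 4:29 AM on Jan 17.
+12 hours 13 minutes → arrive 4:42 PM UTC on Jan 17.
Flight 2 in UTC: 3:09 PM − 3:30 = 11:39 AM on Jan 17.
+4 hours 20 minutes → arrive 3:59 PM UTC on Jan 17.
Flight 2 lands earlier by 43 minutes.

the second, by 43 minutes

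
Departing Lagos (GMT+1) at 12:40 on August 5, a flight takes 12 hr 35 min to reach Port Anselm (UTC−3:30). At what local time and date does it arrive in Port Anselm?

Convert departure to UTC: 12:40 − 1:00 = 11:40 UTC on Aug 5.
Add 12 hours and 35 minutes travel time → 00:15 UTC (Aug 6).
Port Anselm is UTC−3:30, so local arrival = 00:15 − 3:30 = 20:45 on Aug 5.

20:45 on August 5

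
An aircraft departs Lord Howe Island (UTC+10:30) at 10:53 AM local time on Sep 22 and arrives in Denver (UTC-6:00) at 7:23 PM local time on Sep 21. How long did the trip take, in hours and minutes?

1 hour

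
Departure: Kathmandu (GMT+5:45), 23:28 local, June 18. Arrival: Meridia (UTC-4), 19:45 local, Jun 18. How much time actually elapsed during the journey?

Departure in UTC: 23:28 − 5:45 = 17:43 on Jun 18.
Arrival in UTC: 19:45 + 4:00 = 23:45 on Jun 18.
Elapsed = 23:45 − 17:43 = 6 hours 2 minutes.

6 hours 2 minutes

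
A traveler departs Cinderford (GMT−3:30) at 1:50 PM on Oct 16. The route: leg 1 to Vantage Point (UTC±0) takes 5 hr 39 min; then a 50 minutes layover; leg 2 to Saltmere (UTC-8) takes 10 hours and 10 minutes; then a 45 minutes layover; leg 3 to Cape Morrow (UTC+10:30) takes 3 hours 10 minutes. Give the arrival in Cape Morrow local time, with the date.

12:24 AM on October 18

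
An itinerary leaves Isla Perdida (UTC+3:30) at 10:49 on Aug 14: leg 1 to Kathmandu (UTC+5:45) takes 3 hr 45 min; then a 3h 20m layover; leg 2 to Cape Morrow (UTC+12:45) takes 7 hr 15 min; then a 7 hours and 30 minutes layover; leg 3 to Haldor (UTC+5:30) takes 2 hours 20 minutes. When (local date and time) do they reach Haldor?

12:59 on August 15

Convert departure to UTC: 10:49 − 3:30 = 07:19 UTC on Aug 14.
Add 3 hours and 45 minutes leg 1 → 11:04 UTC.
Add 3 hours 20 minutes layover in Kathmandu → 14:24 UTC.
Add 7 hours and 15 minutes leg 2 → 21:39 UTC.
Add 7 hours 30 minutes layover in Cape Morrow → 05:09 UTC (Aug 15).
Add 2 hours 20 minutes leg 3 → 07:29 UTC.
Haldor is UTC+5:30, so local arrival = 07:29 + 5:30 = 12:59 on Aug 15.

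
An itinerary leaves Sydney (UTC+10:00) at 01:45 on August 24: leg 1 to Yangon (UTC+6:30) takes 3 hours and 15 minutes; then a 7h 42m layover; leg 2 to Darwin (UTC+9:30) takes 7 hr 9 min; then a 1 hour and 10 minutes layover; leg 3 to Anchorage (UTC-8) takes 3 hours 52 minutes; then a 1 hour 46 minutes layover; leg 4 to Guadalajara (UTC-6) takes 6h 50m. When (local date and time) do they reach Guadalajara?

17:29 on August 24

Convert departure to UTC: 01:45 − 10:00 = 15:45 UTC on Aug 23.
Add 3 hours 15 minutes leg 1 → 19:00 UTC.
Add 7 hours 42 minutes layover in Yangon → 02:42 UTC (Aug 24).
Add 7 hours and 9 minutes leg 2 → 09:51 UTC.
Add 1 hour and 10 minutes layover in Darwin → 11:01 UTC.
Add 3 hours and 52 minutes leg 3 → 14:53 UTC.
Add 1 hour and 46 minutes layover in Anchorage → 16:39 UTC.
Add 6 hours 50 minutes leg 4 → 23:29 UTC.
Guadalajara is UTC−6:00, so local arrival = 23:29 − 6:00 = 17:29 on Aug 24.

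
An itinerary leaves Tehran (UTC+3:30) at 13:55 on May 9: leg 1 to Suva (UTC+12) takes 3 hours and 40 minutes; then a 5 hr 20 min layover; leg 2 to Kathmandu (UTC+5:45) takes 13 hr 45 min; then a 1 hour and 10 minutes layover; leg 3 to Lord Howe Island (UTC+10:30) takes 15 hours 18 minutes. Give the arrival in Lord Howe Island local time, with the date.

12:08 on May 11

Convert departure to UTC: 13:55 − 3:30 = 10:25 UTC on May 9.
Add 3 hours and 40 minutes leg 1 → 14:05 UTC.
Add 5 hours 20 minutes layover in Suva → 19:25 UTC.
Add 13 hours and 45 minutes leg 2 → 09:10 UTC (May 10).
Add 1 hour and 10 minutes layover in Kathmandu → 10:20 UTC.
Add 15 hours and 18 minutes leg 3 → 01:38 UTC (May 11).
Lord Howe Island is UTC+10:30, so local arrival = 01:38 + 10:30 = 12:08 on May 11.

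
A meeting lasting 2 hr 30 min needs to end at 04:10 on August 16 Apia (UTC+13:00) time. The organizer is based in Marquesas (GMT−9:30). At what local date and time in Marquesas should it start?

03:10 on Aug 15

Target end time in UTC: 04:10 − 13:00 = 15:10 on Aug 15.
Subtract 2 hours and 30 minutes → start 12:40 UTC on Aug 15.
Marquesas is UTC−9:30: 12:40 − 9:30 = 03:10 on Aug 15.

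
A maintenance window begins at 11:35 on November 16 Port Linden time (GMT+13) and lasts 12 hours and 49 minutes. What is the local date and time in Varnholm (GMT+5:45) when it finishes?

Convert start to UTC: 11:35 − 13:00 = 22:35 UTC on Nov 15.
Add 12 hours 49 minutes duration → 11:24 UTC (Nov 16).
Varnholm is UTC+5:45, so local end time = 11:24 + 5:45 = 17:09 on Nov 16.

17:09 on November 16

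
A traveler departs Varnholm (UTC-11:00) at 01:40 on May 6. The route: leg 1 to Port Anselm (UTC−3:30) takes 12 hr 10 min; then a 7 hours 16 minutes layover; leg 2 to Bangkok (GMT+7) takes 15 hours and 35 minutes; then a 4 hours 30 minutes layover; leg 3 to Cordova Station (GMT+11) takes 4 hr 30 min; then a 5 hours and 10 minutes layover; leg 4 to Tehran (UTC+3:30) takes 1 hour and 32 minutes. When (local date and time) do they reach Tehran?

18:53 on May 8

Convert departure to UTC: 01:40 + 11:00 = 12:40 UTC on May 6.
Add 12 hours and 10 minutes leg 1 → 00:50 UTC (May 7).
Add 7 hours and 16 minutes layover in Port Anselm → 08:06 UTC.
Add 15 hours and 35 minutes leg 2 → 23:41 UTC.
Add 4 hours 30 minutes layover in Bangkok → 04:11 UTC (May 8).
Add 4 hours 30 minutes leg 3 → 08:41 UTC.
Add 5 hours and 10 minutes layover in Cordova Station → 13:51 UTC.
Add 1 hour and 32 minutes leg 4 → 15:23 UTC.
Tehran is UTC+3:30, so local arrival = 15:23 + 3:30 = 18:53 on May 8.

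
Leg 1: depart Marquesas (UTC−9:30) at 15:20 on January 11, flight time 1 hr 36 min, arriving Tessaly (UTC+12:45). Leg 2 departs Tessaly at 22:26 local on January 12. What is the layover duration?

7 hours 15 minutes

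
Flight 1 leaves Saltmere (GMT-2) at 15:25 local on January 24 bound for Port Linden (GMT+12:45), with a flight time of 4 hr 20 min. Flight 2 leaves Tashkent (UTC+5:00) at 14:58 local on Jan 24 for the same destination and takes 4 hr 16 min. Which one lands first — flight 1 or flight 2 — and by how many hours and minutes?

the second, by 7 hours 31 minutes

Flight 1 in UTC: 15:25 + 2:00 = 17:25 on Jan 24.
+4 hours and 20 minutes → arrive 21:45 UTC on Jan 24.
Flight 2 in UTC: 14:58 − 5:00 = 09:58 on Jan 24.
+4 hours and 16 minutes → arrive 14:14 UTC on Jan 24.
Flight 2 lands earlier by 7 hours 31 minutes.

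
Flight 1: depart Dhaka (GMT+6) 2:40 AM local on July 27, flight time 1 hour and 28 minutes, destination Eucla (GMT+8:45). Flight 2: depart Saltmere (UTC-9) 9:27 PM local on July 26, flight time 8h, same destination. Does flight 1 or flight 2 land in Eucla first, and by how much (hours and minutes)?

the first, by 16 hours 19 minutes

Flight 1 in UTC: 2:40 AM − 6:00 = 8:40 PM on Jul 26.
+1 hour and 28 minutes → arrive 10:08 PM UTC on Jul 26.
Flight 2 in UTC: 9:27 PM + 9:00 = 6:27 AM on Jul 27.
+8 hours → arrive 2:27 PM UTC on Jul 27.
Flight 1 lands earlier by 16 hours 19 minutes.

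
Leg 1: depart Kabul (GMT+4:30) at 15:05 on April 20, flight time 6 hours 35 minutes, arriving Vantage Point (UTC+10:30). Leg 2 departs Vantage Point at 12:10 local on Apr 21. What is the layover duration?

Convert departure to UTC: 15:05 − 4:30 = 10:35 UTC on Apr 20.
Add 6 hours and 35 minutes flight time → 17:10 UTC.
Vantage Point is UTC+10:30, so local arrival = 17:10 + 10:30 = 03:40 on Apr 21.
Layover = 12:10 − 03:40 = 8 hours 30 minutes.

8 hours 30 minutes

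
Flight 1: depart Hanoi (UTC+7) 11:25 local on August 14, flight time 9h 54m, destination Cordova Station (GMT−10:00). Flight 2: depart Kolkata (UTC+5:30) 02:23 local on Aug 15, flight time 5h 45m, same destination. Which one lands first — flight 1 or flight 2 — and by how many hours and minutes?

the first, by 12 hours 19 minutes

Flight 1 in UTC: 11:25 − 7:00 = 04:25 on Aug 14.
+9 hours 54 minutes → arrive 14:19 UTC on Aug 14.
Flight 2 in UTC: 02:23 − 5:30 = 20:53 on Aug 14.
+5 hours 45 minutes → arrive 02:38 UTC on Aug 15.
Flight 1 lands earlier by 12 hours 19 minutes.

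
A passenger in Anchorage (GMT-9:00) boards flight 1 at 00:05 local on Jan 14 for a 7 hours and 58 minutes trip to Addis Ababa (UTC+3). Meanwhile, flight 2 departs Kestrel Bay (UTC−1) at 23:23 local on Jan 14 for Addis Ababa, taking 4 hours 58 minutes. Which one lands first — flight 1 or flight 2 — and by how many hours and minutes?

Flight 1 in UTC: 00:05 + 9:00 = 09:05 on Jan 14.
+7 hours 58 minutes → arrive 17:03 UTC on Jan 14.
Flight 2 in UTC: 23:23 + 1:00 = 00:23 on Jan 15.
+4 hours 58 minutes → arrive 05:21 UTC on Jan 15.
Flight 1 lands earlier by 12 hours 18 minutes.

the first, by 12 hours 18 minutes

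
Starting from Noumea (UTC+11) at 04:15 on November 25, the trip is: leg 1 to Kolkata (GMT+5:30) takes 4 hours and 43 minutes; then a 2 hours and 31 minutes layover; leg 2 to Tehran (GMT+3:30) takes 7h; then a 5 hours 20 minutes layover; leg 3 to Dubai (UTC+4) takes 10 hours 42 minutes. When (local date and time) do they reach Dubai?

Convert departure to UTC: 04:15 − 11:00 = 17:15 UTC on Nov 24.
Add 4 hours 43 minutes leg 1 → 21:58 UTC.
Add 2 hours 31 minutes layover in Kolkata → 00:29 UTC (Nov 25).
Add 7 hours leg 2 → 07:29 UTC.
Add 5 hours 20 minutes layover in Tehran → 12:49 UTC.
Add 10 hours and 42 minutes leg 3 → 23:31 UTC.
Dubai is UTC+4:00, so local arrival = 23:31 + 4:00 = 03:31 on Nov 26.

03:31 on Nov 26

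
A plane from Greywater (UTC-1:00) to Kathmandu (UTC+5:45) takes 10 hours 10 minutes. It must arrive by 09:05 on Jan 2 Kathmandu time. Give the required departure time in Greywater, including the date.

16:10 on Jan 1

Target arrival in UTC: 09:05 − 5:45 = 03:20 on Jan 2.
Subtract 10 hours 10 minutes → departure 17:10 UTC on Jan 1.
Greywater is UTC−1:00: 17:10 − 1:00 = 16:10 on Jan 1.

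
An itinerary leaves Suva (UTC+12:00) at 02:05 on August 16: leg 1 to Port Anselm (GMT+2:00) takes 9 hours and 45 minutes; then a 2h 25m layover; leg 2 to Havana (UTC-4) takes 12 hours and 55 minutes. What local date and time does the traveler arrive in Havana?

Convert departure to UTC: 02:05 − 12:00 = 14:05 UTC on Aug 15.
Add 9 hours 45 minutes leg 1 → 23:50 UTC.
Add 2 hours and 25 minutes layover in Port Anselm → 02:15 UTC (Aug 16).
Add 12 hours 55 minutes leg 2 → 15:10 UTC.
Havana is UTC−4:00, so local arrival = 15:10 − 4:00 = 11:10 on Aug 16.

11:10 on August 16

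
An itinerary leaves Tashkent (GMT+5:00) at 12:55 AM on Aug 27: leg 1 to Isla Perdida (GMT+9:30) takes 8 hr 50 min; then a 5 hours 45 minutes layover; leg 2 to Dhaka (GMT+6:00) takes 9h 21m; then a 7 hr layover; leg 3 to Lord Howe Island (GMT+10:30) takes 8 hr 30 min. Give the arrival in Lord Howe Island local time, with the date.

9:51 PM on August 28

Convert departure to UTC: 12:55 AM − 5:00 = 7:55 PM UTC on Aug 26.
Add 8 hours 50 minutes leg 1 → 4:45 AM UTC (Aug 27).
Add 5 hours 45 minutes layover in Isla Perdida → 10:30 AM UTC.
Add 9 hours 21 minutes leg 2 → 7:51 PM UTC.
Add 7 hours layover in Dhaka → 2:51 AM UTC (Aug 28).
Add 8 hours 30 minutes leg 3 → 11:21 AM UTC.
Lord Howe Island is UTC+10:30, so local arrival = 11:21 AM + 10:30 = 9:51 PM on Aug 28.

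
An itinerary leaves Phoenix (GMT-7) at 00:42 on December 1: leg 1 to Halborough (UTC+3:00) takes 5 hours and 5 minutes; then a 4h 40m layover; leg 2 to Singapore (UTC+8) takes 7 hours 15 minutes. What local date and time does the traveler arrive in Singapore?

Convert departure to UTC: 00:42 + 7:00 = 07:42 UTC on Dec 1.
Add 5 hours 5 minutes leg 1 → 12:47 UTC.
Add 4 hours and 40 minutes layover in Halborough → 17:27 UTC.
Add 7 hours 15 minutes leg 2 → 00:42 UTC (Dec 2).
Singapore is UTC+8:00, so local arrival = 00:42 + 8:00 = 08:42 on Dec 2.

08:42 on December 2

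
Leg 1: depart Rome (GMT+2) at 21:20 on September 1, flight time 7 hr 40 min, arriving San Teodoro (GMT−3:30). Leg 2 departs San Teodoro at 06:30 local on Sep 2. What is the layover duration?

7 hours

Convert departure to UTC: 21:20 − 2:00 = 19:20 UTC on Sep 1.
Add 7 hours 40 minutes flight time → 03:00 UTC (Sep 2).
San Teodoro is UTC−3:30, so local arrival = 03:00 − 3:30 = 23:30 on Sep 1.
Layover = 06:30 − 23:30 (+1 day) = 7 hours.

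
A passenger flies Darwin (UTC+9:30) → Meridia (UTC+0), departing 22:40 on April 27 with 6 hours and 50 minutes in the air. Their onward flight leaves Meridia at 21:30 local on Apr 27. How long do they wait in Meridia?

1 hour 30 minutes

Convert departure to UTC: 22:40 − 9:30 = 13:10 UTC on Apr 27.
Add 6 hours and 50 minutes flight time → 20:00 UTC.
Meridia is UTC+0, so local arrival is the same: 20:00 on Apr 27.
Layover = 21:30 − 20:00 = 1 hour 30 minutes.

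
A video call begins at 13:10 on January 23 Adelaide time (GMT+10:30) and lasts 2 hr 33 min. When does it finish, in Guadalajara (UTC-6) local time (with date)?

Convert start to UTC: 13:10 − 10:30 = 02:40 UTC on Jan 23.
Add 2 hours 33 minutes duration → 05:13 UTC.
Guadalajara is UTC−6:00, so local end time = 05:13 − 6:00 = 23:13 on Jan 22.

23:13 on January 22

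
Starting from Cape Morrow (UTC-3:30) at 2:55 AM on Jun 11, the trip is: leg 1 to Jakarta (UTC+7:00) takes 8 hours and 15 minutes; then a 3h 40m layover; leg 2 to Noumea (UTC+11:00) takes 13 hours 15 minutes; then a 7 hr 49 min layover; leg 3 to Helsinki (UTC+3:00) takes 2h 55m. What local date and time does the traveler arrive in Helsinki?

Convert departure to UTC: 2:55 AM + 3:30 = 6:25 AM UTC on Jun 11.
Add 8 hours and 15 minutes leg 1 → 2:40 PM UTC.
Add 3 hours 40 minutes layover in Jakarta → 6:20 PM UTC.
Add 13 hours 15 minutes leg 2 → 7:35 AM UTC (Jun 12).
Add 7 hours and 49 minutes layover in Noumea → 3:24 PM UTC.
Add 2 hours and 55 minutes leg 3 → 6:19 PM UTC.
Helsinki is UTC+3:00, so local arrival = 6:19 PM + 3:00 = 9:19 PM on Jun 12.

9:19 PM on Jun 12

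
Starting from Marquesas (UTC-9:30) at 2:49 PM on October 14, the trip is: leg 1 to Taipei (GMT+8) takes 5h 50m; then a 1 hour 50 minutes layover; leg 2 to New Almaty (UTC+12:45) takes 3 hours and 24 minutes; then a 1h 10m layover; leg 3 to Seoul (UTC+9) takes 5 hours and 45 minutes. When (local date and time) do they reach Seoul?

3:18 AM on Oct 16

Convert departure to UTC: 2:49 PM + 9:30 = 12:19 AM UTC on Oct 15.
Add 5 hours and 50 minutes leg 1 → 6:09 AM UTC.
Add 1 hour and 50 minutes layover in Taipei → 7:59 AM UTC.
Add 3 hours 24 minutes leg 2 → 11:23 AM UTC.
Add 1 hour 10 minutes layover in New Almaty → 12:33 PM UTC.
Add 5 hours 45 minutes leg 3 → 6:18 PM UTC.
Seoul is UTC+9:00, so local arrival = 6:18 PM + 9:00 = 3:18 AM on Oct 16.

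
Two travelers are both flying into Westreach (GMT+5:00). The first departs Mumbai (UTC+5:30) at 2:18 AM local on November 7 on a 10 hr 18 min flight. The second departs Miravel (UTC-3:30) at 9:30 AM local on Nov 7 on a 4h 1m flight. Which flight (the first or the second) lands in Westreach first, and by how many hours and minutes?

Flight 1 in UTC: 2:18 AM − 5:30 = 8:48 PM on Nov 6.
+10 hours 18 minutes → arrive 7:06 AM UTC on Nov 7.
Flight 2 in UTC: 9:30 AM + 3:30 = 1:00 PM on Nov 7.
+4 hours 1 minute → arrive 5:01 PM UTC on Nov 7.
Flight 1 lands earlier by 9 hours 55 minutes.

the first, by 9 hours 55 minutes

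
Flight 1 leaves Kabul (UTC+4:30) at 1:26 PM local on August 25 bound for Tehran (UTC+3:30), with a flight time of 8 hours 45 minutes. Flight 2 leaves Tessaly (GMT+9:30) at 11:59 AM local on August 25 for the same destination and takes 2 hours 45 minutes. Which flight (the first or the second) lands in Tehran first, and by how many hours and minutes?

Flight 1 in UTC: 1:26 PM − 4:30 = 8:56 AM on Aug 25.
+8 hours and 45 minutes → arrive 5:41 PM UTC on Aug 25.
Flight 2 in UTC: 11:59 AM − 9:30 = 2:29 AM on Aug 25.
+2 hours and 45 minutes → arrive 5:14 AM UTC on Aug 25.
Flight 2 lands earlier by 12 hours 27 minutes.

the second, by 12 hours 27 minutes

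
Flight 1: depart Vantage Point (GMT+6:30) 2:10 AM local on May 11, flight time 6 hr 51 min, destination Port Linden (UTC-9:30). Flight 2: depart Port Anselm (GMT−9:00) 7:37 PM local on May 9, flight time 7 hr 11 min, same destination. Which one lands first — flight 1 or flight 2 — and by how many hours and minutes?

the second, by 14 hours 43 minutes

Flight 1 in UTC: 2:10 AM − 6:30 = 7:40 PM on May 10.
+6 hours and 51 minutes → arrive 2:31 AM UTC on May 11.
Flight 2 in UTC: 7:37 PM + 9:00 = 4:37 AM on May 10.
+7 hours and 11 minutes → arrive 11:48 AM UTC on May 10.
Flight 2 lands earlier by 14 hours 43 minutes.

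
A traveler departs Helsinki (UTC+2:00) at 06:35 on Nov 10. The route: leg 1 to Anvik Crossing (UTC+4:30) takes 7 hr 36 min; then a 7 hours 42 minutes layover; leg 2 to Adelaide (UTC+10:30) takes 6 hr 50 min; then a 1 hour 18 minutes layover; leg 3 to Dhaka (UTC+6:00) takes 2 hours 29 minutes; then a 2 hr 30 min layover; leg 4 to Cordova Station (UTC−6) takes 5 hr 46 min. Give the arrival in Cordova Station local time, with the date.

Convert departure to UTC: 06:35 − 2:00 = 04:35 UTC on Nov 10.
Add 7 hours 36 minutes leg 1 → 12:11 UTC.
Add 7 hours 42 minutes layover in Anvik Crossing → 19:53 UTC.
Add 6 hours and 50 minutes leg 2 → 02:43 UTC (Nov 11).
Add 1 hour and 18 minutes layover in Adelaide → 04:01 UTC.
Add 2 hours 29 minutes leg 3 → 06:30 UTC.
Add 2 hours 30 minutes layover in Dhaka → 09:00 UTC.
Add 5 hours and 46 minutes leg 4 → 14:46 UTC.
Cordova Station is UTC−6:00, so local arrival = 14:46 − 6:00 = 08:46 on Nov 11.

08:46 on November 11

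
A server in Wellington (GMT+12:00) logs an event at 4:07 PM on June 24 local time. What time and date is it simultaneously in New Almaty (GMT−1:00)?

3:07 AM on Jun 24

New Almaty is 13:00 behind Wellington.
Shift by the zone difference: 4:07 PM − 13:00 = 3:07 AM on Jun 24 in New Almaty.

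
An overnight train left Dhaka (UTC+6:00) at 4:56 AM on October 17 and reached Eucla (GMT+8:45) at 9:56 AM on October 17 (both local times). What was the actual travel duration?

2 hours 15 minutes

Departure in UTC: 4:56 AM − 6:00 = 10:56 PM on Oct 16.
Arrival in UTC: 9:56 AM − 8:45 = 1:11 AM on Oct 17.
Elapsed = 1:11 AM − 10:56 PM (+1 day) = 2 hours 15 minutes.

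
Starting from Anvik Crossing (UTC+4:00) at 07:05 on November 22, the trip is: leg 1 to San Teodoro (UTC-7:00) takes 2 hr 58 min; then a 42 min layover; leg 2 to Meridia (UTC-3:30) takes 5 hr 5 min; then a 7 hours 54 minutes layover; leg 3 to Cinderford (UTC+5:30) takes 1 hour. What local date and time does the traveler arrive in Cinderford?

Convert departure to UTC: 07:05 − 4:00 = 03:05 UTC on Nov 22.
Add 2 hours and 58 minutes leg 1 → 06:03 UTC.
Add 42 minutes layover in San Teodoro → 06:45 UTC.
Add 5 hours 5 minutes leg 2 → 11:50 UTC.
Add 7 hours 54 minutes layover in Meridia → 19:44 UTC.
Add 1 hour leg 3 → 20:44 UTC.
Cinderford is UTC+5:30, so local arrival = 20:44 + 5:30 = 02:14 on Nov 23.

02:14 on November 23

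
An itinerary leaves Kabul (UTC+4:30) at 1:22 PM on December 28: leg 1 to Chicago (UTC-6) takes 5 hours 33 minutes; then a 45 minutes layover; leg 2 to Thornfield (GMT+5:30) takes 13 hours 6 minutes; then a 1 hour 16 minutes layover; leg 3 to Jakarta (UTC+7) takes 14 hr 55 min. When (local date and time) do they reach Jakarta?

Convert departure to UTC: 1:22 PM − 4:30 = 8:52 AM UTC on Dec 28.
Add 5 hours 33 minutes leg 1 → 2:25 PM UTC.
Add 45 minutes layover in Chicago → 3:10 PM UTC.
Add 13 hours and 6 minutes leg 2 → 4:16 AM UTC (Dec 29).
Add 1 hour and 16 minutes layover in Thornfield → 5:32 AM UTC.
Add 14 hours 55 minutes leg 3 → 8:27 PM UTC.
Jakarta is UTC+7:00, so local arrival = 8:27 PM + 7:00 = 3:27 AM on Dec 30.

3:27 AM on December 30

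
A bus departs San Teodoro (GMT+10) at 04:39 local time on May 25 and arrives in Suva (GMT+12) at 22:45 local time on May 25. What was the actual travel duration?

16 hours 6 minutes

Departure in UTC: 04:39 − 10:00 = 18:39 on May 24.
Arrival in UTC: 22:45 − 12:00 = 10:45 on May 25.
Elapsed = 10:45 − 18:39 (+1 day) = 16 hours 6 minutes.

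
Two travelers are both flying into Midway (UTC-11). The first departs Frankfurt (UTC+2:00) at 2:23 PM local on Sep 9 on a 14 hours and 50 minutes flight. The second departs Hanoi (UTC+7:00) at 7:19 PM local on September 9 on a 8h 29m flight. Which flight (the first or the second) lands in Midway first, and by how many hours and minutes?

Flight 1 in UTC: 2:23 PM − 2:00 = 12:23 PM on Sep 9.
+14 hours and 50 minutes → arrive 3:13 AM UTC on Sep 10.
Flight 2 in UTC: 7:19 PM − 7:00 = 12:19 PM on Sep 9.
+8 hours and 29 minutes → arrive 8:48 PM UTC on Sep 9.
Flight 2 lands earlier by 6 hours 25 minutes.

the second, by 6 hours 25 minutes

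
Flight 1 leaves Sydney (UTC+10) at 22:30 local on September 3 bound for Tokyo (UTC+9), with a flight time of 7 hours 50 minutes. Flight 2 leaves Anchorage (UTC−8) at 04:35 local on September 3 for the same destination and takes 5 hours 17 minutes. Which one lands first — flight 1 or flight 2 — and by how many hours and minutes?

the second, by 2 hours 28 minutes

Flight 1 in UTC: 22:30 − 10:00 = 12:30 on Sep 3.
+7 hours 50 minutes → arrive 20:20 UTC on Sep 3.
Flight 2 in UTC: 04:35 + 8:00 = 12:35 on Sep 3.
+5 hours 17 minutes → arrive 17:52 UTC on Sep 3.
Flight 2 lands earlier by 2 hours 28 minutes.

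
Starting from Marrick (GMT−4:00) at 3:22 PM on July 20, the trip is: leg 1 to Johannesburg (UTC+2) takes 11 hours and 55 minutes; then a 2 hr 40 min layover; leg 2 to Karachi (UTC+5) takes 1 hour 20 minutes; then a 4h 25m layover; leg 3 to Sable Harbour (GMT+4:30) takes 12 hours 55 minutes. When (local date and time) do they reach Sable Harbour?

9:07 AM on July 22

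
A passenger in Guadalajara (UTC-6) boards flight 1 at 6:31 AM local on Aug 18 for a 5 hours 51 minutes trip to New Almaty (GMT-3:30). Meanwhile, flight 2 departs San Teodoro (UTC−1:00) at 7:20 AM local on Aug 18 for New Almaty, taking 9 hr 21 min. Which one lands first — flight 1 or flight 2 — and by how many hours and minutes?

the second, by 41 minutes

Flight 1 in UTC: 6:31 AM + 6:00 = 12:31 PM on Aug 18.
+5 hours and 51 minutes → arrive 6:22 PM UTC on Aug 18.
Flight 2 in UTC: 7:20 AM + 1:00 = 8:20 AM on Aug 18.
+9 hours 21 minutes → arrive 5:41 PM UTC on Aug 18.
Flight 2 lands earlier by 41 minutes.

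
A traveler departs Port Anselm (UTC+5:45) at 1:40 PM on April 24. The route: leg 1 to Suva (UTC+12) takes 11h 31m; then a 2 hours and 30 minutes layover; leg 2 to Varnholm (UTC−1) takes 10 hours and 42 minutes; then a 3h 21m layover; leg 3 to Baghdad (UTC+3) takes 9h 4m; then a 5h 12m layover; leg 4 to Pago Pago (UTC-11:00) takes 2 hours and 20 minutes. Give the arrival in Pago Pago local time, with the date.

5:35 PM on Apr 25

Convert departure to UTC: 1:40 PM − 5:45 = 7:55 AM UTC on Apr 24.
Add 11 hours 31 minutes leg 1 → 7:26 PM UTC.
Add 2 hours 30 minutes layover in Suva → 9:56 PM UTC.
Add 10 hours 42 minutes leg 2 → 8:38 AM UTC (Apr 25).
Add 3 hours 21 minutes layover in Varnholm → 11:59 AM UTC.
Add 9 hours and 4 minutes leg 3 → 9:03 PM UTC.
Add 5 hours 12 minutes layover in Baghdad → 2:15 AM UTC (Apr 26).
Add 2 hours and 20 minutes leg 4 → 4:35 AM UTC.
Pago Pago is UTC−11:00, so local arrival = 4:35 AM − 11:00 = 5:35 PM on Apr 25.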